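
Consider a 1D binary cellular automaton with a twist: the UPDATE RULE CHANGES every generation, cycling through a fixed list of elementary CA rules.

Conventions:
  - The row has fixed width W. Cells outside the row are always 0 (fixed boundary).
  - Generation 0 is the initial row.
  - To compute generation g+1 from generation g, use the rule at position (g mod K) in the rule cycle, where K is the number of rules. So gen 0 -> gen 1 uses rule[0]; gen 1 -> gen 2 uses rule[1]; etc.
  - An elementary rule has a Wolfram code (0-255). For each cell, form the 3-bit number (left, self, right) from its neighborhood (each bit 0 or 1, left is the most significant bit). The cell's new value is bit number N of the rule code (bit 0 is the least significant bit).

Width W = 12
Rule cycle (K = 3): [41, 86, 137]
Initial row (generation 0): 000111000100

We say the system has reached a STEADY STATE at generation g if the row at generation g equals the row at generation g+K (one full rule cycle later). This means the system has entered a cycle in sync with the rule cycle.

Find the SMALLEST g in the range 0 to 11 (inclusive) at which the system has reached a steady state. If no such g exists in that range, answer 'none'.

Gen 0: 000111000100
Gen 1 (rule 41): 110100010001
Gen 2 (rule 86): 010110111011
Gen 3 (rule 137): 000100110010
Gen 4 (rule 41): 110000100000
Gen 5 (rule 86): 011001110000
Gen 6 (rule 137): 010001100111
Gen 7 (rule 41): 000101000100
Gen 8 (rule 86): 001101101110
Gen 9 (rule 137): 101001001100
Gen 10 (rule 41): 010000001001
Gen 11 (rule 86): 111000011111
Gen 12 (rule 137): 110011011110
Gen 13 (rule 41): 100010110000
Gen 14 (rule 86): 110110011000

Answer: none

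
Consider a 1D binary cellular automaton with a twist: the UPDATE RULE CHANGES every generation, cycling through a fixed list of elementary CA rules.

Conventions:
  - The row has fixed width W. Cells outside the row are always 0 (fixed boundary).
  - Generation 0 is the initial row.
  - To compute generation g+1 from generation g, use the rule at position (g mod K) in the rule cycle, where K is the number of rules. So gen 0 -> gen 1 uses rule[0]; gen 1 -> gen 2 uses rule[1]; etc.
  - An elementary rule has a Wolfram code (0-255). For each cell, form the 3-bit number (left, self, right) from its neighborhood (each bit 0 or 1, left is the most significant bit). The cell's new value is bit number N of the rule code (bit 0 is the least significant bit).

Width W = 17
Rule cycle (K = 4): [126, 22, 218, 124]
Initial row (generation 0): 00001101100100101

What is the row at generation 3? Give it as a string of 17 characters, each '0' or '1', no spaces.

Answer: 01010000000000000

Derivation:
Gen 0: 00001101100100101
Gen 1 (rule 126): 00011111111111111
Gen 2 (rule 22): 00100000000000000
Gen 3 (rule 218): 01010000000000000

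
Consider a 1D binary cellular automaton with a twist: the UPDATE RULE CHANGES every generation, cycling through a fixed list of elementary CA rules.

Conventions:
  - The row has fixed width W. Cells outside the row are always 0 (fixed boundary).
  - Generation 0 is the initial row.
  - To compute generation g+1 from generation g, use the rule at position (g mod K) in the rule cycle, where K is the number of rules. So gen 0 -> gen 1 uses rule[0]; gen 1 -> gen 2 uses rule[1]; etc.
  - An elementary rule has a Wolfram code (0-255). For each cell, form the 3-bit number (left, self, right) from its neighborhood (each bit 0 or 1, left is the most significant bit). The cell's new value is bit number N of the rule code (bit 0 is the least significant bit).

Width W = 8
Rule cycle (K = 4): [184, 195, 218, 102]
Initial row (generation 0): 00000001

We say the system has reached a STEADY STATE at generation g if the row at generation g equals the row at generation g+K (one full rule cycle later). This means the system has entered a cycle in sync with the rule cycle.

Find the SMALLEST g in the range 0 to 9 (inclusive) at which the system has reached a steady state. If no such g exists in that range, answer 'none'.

Answer: 0

Derivation:
Gen 0: 00000001
Gen 1 (rule 184): 00000000
Gen 2 (rule 195): 11111111
Gen 3 (rule 218): 11111111
Gen 4 (rule 102): 00000001
Gen 5 (rule 184): 00000000
Gen 6 (rule 195): 11111111
Gen 7 (rule 218): 11111111
Gen 8 (rule 102): 00000001
Gen 9 (rule 184): 00000000
Gen 10 (rule 195): 11111111
Gen 11 (rule 218): 11111111
Gen 12 (rule 102): 00000001
Gen 13 (rule 184): 00000000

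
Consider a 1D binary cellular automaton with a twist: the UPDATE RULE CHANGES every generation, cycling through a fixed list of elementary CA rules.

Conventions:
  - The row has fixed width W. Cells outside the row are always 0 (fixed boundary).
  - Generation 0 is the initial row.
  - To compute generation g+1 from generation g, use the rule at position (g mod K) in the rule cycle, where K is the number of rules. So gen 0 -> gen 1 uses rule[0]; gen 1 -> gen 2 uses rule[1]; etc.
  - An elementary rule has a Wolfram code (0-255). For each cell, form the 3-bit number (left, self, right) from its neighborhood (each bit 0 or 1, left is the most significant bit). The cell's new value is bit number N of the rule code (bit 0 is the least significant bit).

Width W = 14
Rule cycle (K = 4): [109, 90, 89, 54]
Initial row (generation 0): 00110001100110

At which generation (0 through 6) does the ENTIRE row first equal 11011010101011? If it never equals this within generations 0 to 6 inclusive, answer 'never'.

Answer: 5

Derivation:
Gen 0: 00110001100110
Gen 1 (rule 109): 10110101100110
Gen 2 (rule 90): 00110001111111
Gen 3 (rule 89): 10111101000001
Gen 4 (rule 54): 11000011100011
Gen 5 (rule 109): 11011010101011
Gen 6 (rule 90): 11011000000011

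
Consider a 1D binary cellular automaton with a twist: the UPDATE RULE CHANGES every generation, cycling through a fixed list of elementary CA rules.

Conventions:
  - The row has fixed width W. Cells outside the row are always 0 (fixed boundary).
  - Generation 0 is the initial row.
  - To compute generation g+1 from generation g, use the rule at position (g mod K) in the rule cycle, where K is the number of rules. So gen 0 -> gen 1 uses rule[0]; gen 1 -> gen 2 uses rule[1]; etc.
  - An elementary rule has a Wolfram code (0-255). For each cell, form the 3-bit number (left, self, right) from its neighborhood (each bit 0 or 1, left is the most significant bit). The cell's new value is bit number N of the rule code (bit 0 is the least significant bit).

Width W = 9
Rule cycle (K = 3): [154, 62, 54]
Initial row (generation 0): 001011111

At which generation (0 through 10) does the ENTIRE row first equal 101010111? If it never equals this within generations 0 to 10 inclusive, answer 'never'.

Answer: never

Derivation:
Gen 0: 001011111
Gen 1 (rule 154): 010011110
Gen 2 (rule 62): 111110001
Gen 3 (rule 54): 000001011
Gen 4 (rule 154): 000010010
Gen 5 (rule 62): 000111111
Gen 6 (rule 54): 001000000
Gen 7 (rule 154): 010100000
Gen 8 (rule 62): 111110000
Gen 9 (rule 54): 000001000
Gen 10 (rule 154): 000010100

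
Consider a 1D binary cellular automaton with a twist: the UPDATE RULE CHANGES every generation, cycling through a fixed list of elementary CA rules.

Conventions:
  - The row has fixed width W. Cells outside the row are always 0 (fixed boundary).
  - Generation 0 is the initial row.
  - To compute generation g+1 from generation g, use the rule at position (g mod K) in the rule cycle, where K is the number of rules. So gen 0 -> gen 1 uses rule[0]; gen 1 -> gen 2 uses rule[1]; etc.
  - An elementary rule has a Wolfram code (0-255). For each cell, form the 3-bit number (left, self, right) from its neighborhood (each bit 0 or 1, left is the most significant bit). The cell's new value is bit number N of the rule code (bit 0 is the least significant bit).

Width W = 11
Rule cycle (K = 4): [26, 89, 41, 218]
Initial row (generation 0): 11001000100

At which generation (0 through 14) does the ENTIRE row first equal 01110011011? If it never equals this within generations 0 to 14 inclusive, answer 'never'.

Answer: never

Derivation:
Gen 0: 11001000100
Gen 1 (rule 26): 10110101010
Gen 2 (rule 89): 00110000001
Gen 3 (rule 41): 10100111100
Gen 4 (rule 218): 00011111110
Gen 5 (rule 26): 00110000001
Gen 6 (rule 89): 10111111100
Gen 7 (rule 41): 01100000001
Gen 8 (rule 218): 11110000010
Gen 9 (rule 26): 10001000101
Gen 10 (rule 89): 01100110000
Gen 11 (rule 41): 01000100111
Gen 12 (rule 218): 10101011111
Gen 13 (rule 26): 00000010000
Gen 14 (rule 89): 11111001111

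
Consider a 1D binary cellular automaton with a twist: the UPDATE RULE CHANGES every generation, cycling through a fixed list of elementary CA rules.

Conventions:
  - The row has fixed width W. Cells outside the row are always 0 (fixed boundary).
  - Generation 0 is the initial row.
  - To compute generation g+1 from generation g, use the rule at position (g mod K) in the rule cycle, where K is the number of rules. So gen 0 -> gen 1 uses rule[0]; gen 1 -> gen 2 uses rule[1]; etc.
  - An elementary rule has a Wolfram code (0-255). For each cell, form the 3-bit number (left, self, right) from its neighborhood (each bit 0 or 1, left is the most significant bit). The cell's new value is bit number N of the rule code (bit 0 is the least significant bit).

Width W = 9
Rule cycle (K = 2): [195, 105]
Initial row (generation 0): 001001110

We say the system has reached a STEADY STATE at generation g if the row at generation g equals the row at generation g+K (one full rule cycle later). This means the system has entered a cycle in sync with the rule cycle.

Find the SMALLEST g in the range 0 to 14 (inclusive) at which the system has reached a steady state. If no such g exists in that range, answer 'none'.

Gen 0: 001001110
Gen 1 (rule 195): 110010110
Gen 2 (rule 105): 110001110
Gen 3 (rule 195): 010110110
Gen 4 (rule 105): 001111110
Gen 5 (rule 195): 110111110
Gen 6 (rule 105): 111100010
Gen 7 (rule 195): 011101100
Gen 8 (rule 105): 010111101
Gen 9 (rule 195): 100011100
Gen 10 (rule 105): 001010101
Gen 11 (rule 195): 110000000
Gen 12 (rule 105): 110111111
Gen 13 (rule 195): 010011111
Gen 14 (rule 105): 000010001
Gen 15 (rule 195): 111100110
Gen 16 (rule 105): 100100110

Answer: none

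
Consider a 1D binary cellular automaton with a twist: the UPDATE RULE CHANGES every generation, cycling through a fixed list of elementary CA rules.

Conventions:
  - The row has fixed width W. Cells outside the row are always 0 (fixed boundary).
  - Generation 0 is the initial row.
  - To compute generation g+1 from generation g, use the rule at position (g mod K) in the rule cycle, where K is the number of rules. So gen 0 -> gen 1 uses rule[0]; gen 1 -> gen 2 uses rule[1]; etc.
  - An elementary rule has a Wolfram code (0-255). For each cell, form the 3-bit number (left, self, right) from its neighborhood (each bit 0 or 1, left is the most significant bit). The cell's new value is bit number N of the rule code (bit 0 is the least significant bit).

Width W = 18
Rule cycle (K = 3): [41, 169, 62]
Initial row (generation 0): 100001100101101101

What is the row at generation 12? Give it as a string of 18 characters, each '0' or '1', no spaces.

Gen 0: 100001100101101101
Gen 1 (rule 41): 001101000011011010
Gen 2 (rule 169): 101010011010110100
Gen 3 (rule 62): 111111110111101110
Gen 4 (rule 41): 100000001100011000
Gen 5 (rule 169): 001111101001010011
Gen 6 (rule 62): 011000011111111110
Gen 7 (rule 41): 010011010000000000
Gen 8 (rule 169): 000010100111111111
Gen 9 (rule 62): 000111111100000000
Gen 10 (rule 41): 110100000001111111
Gen 11 (rule 169): 101001111101111110
Gen 12 (rule 62): 111111000011000001

Answer: 111111000011000001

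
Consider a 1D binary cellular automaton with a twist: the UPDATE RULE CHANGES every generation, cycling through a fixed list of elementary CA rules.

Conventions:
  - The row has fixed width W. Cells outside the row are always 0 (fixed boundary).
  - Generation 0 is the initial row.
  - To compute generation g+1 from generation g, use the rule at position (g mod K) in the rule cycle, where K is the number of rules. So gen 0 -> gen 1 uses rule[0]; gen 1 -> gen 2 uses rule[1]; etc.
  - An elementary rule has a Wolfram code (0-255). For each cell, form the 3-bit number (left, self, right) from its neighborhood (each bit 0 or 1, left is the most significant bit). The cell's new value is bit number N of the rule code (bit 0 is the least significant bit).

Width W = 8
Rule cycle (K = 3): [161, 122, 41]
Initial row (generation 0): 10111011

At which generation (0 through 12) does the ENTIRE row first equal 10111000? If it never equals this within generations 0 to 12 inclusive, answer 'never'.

Answer: never

Derivation:
Gen 0: 10111011
Gen 1 (rule 161): 01010100
Gen 2 (rule 122): 10101010
Gen 3 (rule 41): 01010100
Gen 4 (rule 161): 00101001
Gen 5 (rule 122): 01010110
Gen 6 (rule 41): 00101100
Gen 7 (rule 161): 10010001
Gen 8 (rule 122): 01101010
Gen 9 (rule 41): 01010100
Gen 10 (rule 161): 00101001
Gen 11 (rule 122): 01010110
Gen 12 (rule 41): 00101100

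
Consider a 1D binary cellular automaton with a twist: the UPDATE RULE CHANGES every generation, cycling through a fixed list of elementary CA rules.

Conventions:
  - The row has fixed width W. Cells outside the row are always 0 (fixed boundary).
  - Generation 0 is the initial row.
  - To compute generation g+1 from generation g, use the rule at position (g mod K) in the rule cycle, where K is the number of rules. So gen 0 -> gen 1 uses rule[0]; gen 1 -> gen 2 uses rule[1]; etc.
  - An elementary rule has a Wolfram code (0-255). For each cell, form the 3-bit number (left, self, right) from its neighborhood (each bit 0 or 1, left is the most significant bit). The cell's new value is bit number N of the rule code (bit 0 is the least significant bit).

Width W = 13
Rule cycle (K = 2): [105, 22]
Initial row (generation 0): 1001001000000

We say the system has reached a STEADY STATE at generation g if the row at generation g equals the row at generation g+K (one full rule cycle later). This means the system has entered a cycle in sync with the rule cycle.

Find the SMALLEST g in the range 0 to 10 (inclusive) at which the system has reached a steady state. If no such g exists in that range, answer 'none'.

Gen 0: 1001001000000
Gen 1 (rule 105): 0000000011111
Gen 2 (rule 22): 0000000100000
Gen 3 (rule 105): 1111110001111
Gen 4 (rule 22): 0000001010000
Gen 5 (rule 105): 1111100100111
Gen 6 (rule 22): 0000011111000
Gen 7 (rule 105): 1111010001011
Gen 8 (rule 22): 0000011011000
Gen 9 (rule 105): 1111011111011
Gen 10 (rule 22): 0000000000000
Gen 11 (rule 105): 1111111111111
Gen 12 (rule 22): 0000000000000

Answer: 10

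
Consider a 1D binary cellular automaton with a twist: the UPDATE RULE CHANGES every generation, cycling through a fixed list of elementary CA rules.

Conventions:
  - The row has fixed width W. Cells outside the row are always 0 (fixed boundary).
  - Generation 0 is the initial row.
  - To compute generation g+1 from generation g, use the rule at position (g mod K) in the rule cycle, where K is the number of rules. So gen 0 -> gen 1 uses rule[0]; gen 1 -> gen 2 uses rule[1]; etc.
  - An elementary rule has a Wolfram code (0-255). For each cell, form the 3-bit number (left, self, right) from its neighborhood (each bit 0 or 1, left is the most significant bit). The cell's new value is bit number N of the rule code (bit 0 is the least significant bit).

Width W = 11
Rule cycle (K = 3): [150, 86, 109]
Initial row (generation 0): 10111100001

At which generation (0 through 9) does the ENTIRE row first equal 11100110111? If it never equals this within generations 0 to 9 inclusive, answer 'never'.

Answer: 5

Derivation:
Gen 0: 10111100001
Gen 1 (rule 150): 10011010011
Gen 2 (rule 86): 11101011101
Gen 3 (rule 109): 10111110111
Gen 4 (rule 150): 10011100010
Gen 5 (rule 86): 11100110111
Gen 6 (rule 109): 10100111101
Gen 7 (rule 150): 10111011001
Gen 8 (rule 86): 10001001111
Gen 9 (rule 109): 10101001001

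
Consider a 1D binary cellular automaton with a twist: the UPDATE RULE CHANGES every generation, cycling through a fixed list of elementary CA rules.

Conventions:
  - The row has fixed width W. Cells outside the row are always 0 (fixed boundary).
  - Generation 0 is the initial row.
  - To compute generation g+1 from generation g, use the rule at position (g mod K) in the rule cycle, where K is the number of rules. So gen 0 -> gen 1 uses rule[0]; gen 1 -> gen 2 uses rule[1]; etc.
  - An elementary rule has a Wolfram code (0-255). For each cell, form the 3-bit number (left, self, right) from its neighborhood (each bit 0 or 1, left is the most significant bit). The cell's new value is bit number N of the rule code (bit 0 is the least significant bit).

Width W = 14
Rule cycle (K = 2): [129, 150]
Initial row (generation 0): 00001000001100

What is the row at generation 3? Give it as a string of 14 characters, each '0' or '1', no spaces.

Gen 0: 00001000001100
Gen 1 (rule 129): 11100011100001
Gen 2 (rule 150): 01010101010011
Gen 3 (rule 129): 00000000000000

Answer: 00000000000000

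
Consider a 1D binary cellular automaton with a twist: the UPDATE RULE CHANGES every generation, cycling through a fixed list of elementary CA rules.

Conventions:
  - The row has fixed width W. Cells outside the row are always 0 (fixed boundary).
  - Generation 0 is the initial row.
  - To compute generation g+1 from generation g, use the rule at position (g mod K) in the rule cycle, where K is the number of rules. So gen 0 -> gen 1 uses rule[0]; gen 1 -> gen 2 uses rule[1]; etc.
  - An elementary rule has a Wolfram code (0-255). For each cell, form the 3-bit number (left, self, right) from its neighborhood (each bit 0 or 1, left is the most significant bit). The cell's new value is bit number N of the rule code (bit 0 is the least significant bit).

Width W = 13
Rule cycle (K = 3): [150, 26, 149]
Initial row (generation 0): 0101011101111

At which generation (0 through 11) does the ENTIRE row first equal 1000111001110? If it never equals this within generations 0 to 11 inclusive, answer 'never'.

Answer: 5

Derivation:
Gen 0: 0101011101111
Gen 1 (rule 150): 1101001000110
Gen 2 (rule 26): 1000110101101
Gen 3 (rule 149): 1110000100001
Gen 4 (rule 150): 0101001110011
Gen 5 (rule 26): 1000111001110
Gen 6 (rule 149): 1110010100101
Gen 7 (rule 150): 0101110111101
Gen 8 (rule 26): 1001000100000
Gen 9 (rule 149): 1101110111111
Gen 10 (rule 150): 0000100011110
Gen 11 (rule 26): 0001010110001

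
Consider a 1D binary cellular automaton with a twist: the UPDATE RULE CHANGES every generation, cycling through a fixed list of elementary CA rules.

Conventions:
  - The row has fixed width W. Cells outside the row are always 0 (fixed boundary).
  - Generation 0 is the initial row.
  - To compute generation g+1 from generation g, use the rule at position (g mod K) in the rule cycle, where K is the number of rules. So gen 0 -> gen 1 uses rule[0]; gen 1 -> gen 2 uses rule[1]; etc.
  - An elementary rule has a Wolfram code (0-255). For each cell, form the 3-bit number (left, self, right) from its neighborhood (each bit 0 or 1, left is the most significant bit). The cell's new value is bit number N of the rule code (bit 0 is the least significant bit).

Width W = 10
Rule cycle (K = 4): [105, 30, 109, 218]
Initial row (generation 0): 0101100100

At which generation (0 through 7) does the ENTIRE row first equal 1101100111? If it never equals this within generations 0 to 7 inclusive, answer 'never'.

Answer: 6

Derivation:
Gen 0: 0101100100
Gen 1 (rule 105): 0011100001
Gen 2 (rule 30): 0110010011
Gen 3 (rule 109): 0110010011
Gen 4 (rule 218): 1111101111
Gen 5 (rule 105): 1000111001
Gen 6 (rule 30): 1101100111
Gen 7 (rule 109): 1111100101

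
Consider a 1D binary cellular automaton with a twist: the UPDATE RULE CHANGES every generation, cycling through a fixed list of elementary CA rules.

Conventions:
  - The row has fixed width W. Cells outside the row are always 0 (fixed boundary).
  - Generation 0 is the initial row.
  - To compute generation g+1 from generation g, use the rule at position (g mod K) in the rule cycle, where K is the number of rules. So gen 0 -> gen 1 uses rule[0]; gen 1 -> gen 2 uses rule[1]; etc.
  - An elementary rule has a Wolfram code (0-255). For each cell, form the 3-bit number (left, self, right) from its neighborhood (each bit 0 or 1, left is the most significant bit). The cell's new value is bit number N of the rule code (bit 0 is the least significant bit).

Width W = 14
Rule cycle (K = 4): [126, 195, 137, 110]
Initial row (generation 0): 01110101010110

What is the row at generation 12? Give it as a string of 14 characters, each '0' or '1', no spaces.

Gen 0: 01110101010110
Gen 1 (rule 126): 11011111111111
Gen 2 (rule 195): 01001111111111
Gen 3 (rule 137): 00001111111110
Gen 4 (rule 110): 00011000000010
Gen 5 (rule 126): 00111100000111
Gen 6 (rule 195): 11011101111011
Gen 7 (rule 137): 10011001110010
Gen 8 (rule 110): 10111011010110
Gen 9 (rule 126): 11101111111111
Gen 10 (rule 195): 01100111111111
Gen 11 (rule 137): 01000111111110
Gen 12 (rule 110): 11001100000010

Answer: 11001100000010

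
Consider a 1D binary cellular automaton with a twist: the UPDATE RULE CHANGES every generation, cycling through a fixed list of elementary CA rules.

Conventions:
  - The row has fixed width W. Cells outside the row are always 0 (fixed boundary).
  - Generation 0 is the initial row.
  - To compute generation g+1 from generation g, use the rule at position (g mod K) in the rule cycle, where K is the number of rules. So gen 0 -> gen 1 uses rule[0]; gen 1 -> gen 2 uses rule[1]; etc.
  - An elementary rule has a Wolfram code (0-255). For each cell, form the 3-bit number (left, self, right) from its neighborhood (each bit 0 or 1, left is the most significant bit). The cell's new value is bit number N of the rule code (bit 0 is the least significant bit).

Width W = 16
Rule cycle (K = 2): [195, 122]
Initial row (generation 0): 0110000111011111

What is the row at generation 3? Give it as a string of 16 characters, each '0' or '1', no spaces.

Answer: 1000100111111010

Derivation:
Gen 0: 0110000111011111
Gen 1 (rule 195): 1010111011001111
Gen 2 (rule 122): 0101101111111001
Gen 3 (rule 195): 1000100111111010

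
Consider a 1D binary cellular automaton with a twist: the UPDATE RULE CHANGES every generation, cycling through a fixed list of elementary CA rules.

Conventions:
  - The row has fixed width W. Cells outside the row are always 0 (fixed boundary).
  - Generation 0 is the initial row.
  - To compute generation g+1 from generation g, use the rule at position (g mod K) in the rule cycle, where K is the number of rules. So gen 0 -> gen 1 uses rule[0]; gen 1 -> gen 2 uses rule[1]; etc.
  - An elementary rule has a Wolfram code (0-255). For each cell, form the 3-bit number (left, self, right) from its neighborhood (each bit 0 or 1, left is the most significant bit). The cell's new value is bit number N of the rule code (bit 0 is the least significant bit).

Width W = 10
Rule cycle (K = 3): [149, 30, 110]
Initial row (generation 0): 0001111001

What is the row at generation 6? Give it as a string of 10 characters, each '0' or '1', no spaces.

Answer: 1000000111

Derivation:
Gen 0: 0001111001
Gen 1 (rule 149): 1100110101
Gen 2 (rule 30): 1011100101
Gen 3 (rule 110): 1110101111
Gen 4 (rule 149): 0100100110
Gen 5 (rule 30): 1111111101
Gen 6 (rule 110): 1000000111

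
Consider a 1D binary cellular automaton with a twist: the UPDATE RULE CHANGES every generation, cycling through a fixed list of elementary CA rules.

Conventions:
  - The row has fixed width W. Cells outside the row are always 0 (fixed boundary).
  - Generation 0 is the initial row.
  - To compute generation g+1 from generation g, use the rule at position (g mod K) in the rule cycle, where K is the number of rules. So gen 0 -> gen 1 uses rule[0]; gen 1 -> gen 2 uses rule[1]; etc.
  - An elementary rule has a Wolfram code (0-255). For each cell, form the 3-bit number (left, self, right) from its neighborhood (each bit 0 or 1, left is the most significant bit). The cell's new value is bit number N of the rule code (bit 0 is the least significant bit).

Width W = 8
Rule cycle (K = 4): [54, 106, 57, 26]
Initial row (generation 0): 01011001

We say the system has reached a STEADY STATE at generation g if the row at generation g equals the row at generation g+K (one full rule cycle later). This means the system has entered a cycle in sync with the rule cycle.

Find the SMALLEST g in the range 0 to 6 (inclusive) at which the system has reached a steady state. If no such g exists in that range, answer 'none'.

Answer: none

Derivation:
Gen 0: 01011001
Gen 1 (rule 54): 11100111
Gen 2 (rule 106): 10101101
Gen 3 (rule 57): 01011010
Gen 4 (rule 26): 10010001
Gen 5 (rule 54): 11111011
Gen 6 (rule 106): 10001111
Gen 7 (rule 57): 01101000
Gen 8 (rule 26): 11000100
Gen 9 (rule 54): 00101110
Gen 10 (rule 106): 01011010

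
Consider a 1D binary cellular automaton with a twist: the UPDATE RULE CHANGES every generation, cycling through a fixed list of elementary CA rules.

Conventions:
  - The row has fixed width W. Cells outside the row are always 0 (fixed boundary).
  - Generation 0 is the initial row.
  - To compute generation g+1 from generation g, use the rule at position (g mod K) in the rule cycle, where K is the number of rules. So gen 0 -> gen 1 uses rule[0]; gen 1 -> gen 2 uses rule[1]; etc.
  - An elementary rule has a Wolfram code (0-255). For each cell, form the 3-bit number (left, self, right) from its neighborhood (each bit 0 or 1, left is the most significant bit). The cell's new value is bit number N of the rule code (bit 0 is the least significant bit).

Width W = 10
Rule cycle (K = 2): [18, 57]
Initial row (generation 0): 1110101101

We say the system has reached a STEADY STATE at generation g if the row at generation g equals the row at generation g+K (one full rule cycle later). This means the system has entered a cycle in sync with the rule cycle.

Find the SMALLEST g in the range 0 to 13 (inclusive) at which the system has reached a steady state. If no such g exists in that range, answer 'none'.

Answer: 1

Derivation:
Gen 0: 1110101101
Gen 1 (rule 18): 0000000000
Gen 2 (rule 57): 1111111111
Gen 3 (rule 18): 0000000000
Gen 4 (rule 57): 1111111111
Gen 5 (rule 18): 0000000000
Gen 6 (rule 57): 1111111111
Gen 7 (rule 18): 0000000000
Gen 8 (rule 57): 1111111111
Gen 9 (rule 18): 0000000000
Gen 10 (rule 57): 1111111111
Gen 11 (rule 18): 0000000000
Gen 12 (rule 57): 1111111111
Gen 13 (rule 18): 0000000000
Gen 14 (rule 57): 1111111111
Gen 15 (rule 18): 0000000000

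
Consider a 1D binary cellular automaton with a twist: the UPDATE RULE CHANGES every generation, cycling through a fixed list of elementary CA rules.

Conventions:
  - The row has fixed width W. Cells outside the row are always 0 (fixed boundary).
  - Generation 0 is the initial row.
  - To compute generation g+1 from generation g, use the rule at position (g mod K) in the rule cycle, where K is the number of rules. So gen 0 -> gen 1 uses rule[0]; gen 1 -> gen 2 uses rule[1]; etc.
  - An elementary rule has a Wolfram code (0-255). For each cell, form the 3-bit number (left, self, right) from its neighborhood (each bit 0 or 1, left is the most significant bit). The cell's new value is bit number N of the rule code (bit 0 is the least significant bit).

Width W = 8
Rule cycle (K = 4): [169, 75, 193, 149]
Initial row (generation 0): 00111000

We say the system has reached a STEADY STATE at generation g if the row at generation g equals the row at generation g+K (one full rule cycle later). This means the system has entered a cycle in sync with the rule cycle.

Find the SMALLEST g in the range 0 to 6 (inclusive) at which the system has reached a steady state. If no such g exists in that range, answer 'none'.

Gen 0: 00111000
Gen 1 (rule 169): 10110011
Gen 2 (rule 75): 00110111
Gen 3 (rule 193): 10010011
Gen 4 (rule 149): 11011000
Gen 5 (rule 169): 10110011
Gen 6 (rule 75): 00110111
Gen 7 (rule 193): 10010011
Gen 8 (rule 149): 11011000
Gen 9 (rule 169): 10110011
Gen 10 (rule 75): 00110111

Answer: 1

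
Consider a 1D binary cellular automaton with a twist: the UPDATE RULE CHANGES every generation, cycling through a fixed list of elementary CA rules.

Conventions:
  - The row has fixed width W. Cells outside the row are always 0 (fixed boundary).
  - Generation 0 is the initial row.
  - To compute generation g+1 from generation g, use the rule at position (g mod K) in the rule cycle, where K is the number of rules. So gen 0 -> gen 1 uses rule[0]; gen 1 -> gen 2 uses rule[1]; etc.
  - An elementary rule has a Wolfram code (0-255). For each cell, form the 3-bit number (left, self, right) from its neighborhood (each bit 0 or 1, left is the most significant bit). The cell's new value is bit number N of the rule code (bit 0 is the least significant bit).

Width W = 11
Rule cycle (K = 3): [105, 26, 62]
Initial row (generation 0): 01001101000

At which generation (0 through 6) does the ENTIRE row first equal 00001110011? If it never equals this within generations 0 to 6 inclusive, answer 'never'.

Gen 0: 01001101000
Gen 1 (rule 105): 00001110011
Gen 2 (rule 26): 00011001110
Gen 3 (rule 62): 00110111001
Gen 4 (rule 105): 10111101000
Gen 5 (rule 26): 00100000100
Gen 6 (rule 62): 01110001110

Answer: 1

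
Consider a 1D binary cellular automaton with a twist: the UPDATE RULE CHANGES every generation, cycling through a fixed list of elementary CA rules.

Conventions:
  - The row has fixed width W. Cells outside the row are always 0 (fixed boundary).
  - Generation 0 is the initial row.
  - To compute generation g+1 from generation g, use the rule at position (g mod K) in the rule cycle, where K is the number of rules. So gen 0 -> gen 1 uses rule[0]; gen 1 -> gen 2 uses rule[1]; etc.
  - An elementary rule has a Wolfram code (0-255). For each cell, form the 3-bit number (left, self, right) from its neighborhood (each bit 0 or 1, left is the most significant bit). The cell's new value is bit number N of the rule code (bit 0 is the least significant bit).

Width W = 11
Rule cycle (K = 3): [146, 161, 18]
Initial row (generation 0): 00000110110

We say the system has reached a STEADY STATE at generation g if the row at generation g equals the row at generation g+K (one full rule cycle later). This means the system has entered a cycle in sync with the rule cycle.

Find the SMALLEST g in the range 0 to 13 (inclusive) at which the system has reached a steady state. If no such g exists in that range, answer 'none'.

Answer: none

Derivation:
Gen 0: 00000110110
Gen 1 (rule 146): 00001000001
Gen 2 (rule 161): 11100011100
Gen 3 (rule 18): 00010100010
Gen 4 (rule 146): 00100010101
Gen 5 (rule 161): 10001001010
Gen 6 (rule 18): 01010110001
Gen 7 (rule 146): 10000001010
Gen 8 (rule 161): 00111100100
Gen 9 (rule 18): 01000011010
Gen 10 (rule 146): 10100100001
Gen 11 (rule 161): 01000001100
Gen 12 (rule 18): 10100010010
Gen 13 (rule 146): 00010101101
Gen 14 (rule 161): 11001010010
Gen 15 (rule 18): 00110001101
Gen 16 (rule 146): 01001010000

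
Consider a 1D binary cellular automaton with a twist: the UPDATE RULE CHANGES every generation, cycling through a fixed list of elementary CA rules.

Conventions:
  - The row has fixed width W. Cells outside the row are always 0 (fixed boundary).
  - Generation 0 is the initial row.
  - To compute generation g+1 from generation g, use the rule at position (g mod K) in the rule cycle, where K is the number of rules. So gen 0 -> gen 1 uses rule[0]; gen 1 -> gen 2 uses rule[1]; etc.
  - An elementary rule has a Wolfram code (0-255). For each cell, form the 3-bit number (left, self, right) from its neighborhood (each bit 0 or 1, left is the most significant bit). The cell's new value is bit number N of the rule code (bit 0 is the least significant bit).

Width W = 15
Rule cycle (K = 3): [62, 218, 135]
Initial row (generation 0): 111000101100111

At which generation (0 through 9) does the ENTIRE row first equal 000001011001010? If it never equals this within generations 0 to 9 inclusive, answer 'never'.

Gen 0: 111000101100111
Gen 1 (rule 62): 100101111011100
Gen 2 (rule 218): 011001111011110
Gen 3 (rule 135): 100010110001100
Gen 4 (rule 62): 110111101011010
Gen 5 (rule 218): 110111100011001
Gen 6 (rule 135): 000011001100011
Gen 7 (rule 62): 000110111010110
Gen 8 (rule 218): 001110111000111
Gen 9 (rule 135): 110100010011010

Answer: never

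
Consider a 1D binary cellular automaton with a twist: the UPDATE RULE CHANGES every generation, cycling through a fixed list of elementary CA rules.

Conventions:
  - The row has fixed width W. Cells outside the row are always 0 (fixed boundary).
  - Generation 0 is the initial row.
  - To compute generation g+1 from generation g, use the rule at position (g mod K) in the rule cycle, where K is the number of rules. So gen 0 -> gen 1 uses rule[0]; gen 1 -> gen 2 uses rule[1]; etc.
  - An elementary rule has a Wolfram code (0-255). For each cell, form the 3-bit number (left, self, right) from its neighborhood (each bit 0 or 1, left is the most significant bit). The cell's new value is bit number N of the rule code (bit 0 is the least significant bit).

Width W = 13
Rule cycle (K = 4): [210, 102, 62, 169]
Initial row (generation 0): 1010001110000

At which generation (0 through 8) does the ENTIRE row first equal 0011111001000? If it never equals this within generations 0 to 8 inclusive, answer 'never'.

Gen 0: 1010001110000
Gen 1 (rule 210): 0001010111000
Gen 2 (rule 102): 0011111001000
Gen 3 (rule 62): 0110000111100
Gen 4 (rule 169): 0100110111001
Gen 5 (rule 210): 1011010011110
Gen 6 (rule 102): 1101110100010
Gen 7 (rule 62): 1011001110111
Gen 8 (rule 169): 0110001101110

Answer: 2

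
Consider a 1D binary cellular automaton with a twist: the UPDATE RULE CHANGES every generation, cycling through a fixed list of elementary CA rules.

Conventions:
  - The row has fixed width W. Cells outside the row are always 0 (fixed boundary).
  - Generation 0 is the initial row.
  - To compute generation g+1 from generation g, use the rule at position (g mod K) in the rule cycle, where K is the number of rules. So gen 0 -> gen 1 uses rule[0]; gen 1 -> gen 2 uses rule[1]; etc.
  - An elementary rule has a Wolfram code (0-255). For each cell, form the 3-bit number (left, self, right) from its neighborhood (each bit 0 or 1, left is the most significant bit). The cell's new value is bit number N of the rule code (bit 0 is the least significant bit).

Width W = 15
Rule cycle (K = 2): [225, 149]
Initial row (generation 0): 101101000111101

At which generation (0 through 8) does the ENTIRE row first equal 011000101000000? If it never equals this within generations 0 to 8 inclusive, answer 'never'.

Gen 0: 101101000111101
Gen 1 (rule 225): 010110010011110
Gen 2 (rule 149): 010001011001101
Gen 3 (rule 225): 000100101000110
Gen 4 (rule 149): 110110101110001
Gen 5 (rule 225): 011011010110100
Gen 6 (rule 149): 000000010000111
Gen 7 (rule 225): 111111000110011
Gen 8 (rule 149): 011110110001000

Answer: never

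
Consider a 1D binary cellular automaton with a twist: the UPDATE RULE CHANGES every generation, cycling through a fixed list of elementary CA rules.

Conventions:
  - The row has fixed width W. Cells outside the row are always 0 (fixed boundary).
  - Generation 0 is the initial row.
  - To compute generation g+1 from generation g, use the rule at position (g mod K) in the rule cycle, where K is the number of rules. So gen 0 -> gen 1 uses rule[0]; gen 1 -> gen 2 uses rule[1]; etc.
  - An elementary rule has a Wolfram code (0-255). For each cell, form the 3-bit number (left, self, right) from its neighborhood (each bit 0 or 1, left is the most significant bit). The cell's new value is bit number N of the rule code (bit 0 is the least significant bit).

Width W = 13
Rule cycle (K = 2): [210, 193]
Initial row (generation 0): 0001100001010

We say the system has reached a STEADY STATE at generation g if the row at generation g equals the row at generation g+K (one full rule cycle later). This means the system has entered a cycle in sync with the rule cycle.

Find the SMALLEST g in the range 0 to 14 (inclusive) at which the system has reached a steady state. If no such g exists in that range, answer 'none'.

Answer: none

Derivation:
Gen 0: 0001100001010
Gen 1 (rule 210): 0010110010001
Gen 2 (rule 193): 1000010000100
Gen 3 (rule 210): 0100101001010
Gen 4 (rule 193): 0000000000000
Gen 5 (rule 210): 0000000000000
Gen 6 (rule 193): 1111111111111
Gen 7 (rule 210): 0111111111111
Gen 8 (rule 193): 0011111111111
Gen 9 (rule 210): 0101111111111
Gen 10 (rule 193): 0000111111111
Gen 11 (rule 210): 0001011111111
Gen 12 (rule 193): 1100001111111
Gen 13 (rule 210): 0110010111111
Gen 14 (rule 193): 0010000011111
Gen 15 (rule 210): 0101000101111
Gen 16 (rule 193): 0000010000111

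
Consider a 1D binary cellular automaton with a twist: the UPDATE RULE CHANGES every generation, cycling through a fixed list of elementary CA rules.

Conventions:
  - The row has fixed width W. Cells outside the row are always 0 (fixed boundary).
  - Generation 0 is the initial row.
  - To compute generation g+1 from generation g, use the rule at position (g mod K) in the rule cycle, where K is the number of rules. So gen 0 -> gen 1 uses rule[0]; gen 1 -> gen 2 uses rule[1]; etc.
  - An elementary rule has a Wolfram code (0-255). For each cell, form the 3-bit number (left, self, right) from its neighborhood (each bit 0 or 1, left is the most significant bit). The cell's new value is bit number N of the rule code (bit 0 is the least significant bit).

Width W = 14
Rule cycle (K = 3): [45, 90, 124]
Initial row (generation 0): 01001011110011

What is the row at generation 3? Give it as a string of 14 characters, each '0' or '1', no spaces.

Gen 0: 01001011110011
Gen 1 (rule 45): 01001110000010
Gen 2 (rule 90): 10111011000101
Gen 3 (rule 124): 11101111100111

Answer: 11101111100111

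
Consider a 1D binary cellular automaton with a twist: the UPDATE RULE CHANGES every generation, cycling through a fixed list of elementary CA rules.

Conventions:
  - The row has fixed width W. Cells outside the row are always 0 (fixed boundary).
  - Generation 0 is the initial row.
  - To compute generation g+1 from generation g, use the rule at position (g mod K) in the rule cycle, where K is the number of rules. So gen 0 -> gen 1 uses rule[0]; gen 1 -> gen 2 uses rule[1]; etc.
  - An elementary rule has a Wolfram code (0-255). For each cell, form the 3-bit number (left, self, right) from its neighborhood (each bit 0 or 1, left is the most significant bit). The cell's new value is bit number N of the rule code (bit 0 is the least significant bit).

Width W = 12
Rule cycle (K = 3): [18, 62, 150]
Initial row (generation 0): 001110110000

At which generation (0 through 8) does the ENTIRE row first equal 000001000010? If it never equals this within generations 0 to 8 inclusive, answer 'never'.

Gen 0: 001110110000
Gen 1 (rule 18): 010000001000
Gen 2 (rule 62): 111000011100
Gen 3 (rule 150): 010100101010
Gen 4 (rule 18): 100011000001
Gen 5 (rule 62): 110110100011
Gen 6 (rule 150): 000000110100
Gen 7 (rule 18): 000001000010
Gen 8 (rule 62): 000011100111

Answer: 7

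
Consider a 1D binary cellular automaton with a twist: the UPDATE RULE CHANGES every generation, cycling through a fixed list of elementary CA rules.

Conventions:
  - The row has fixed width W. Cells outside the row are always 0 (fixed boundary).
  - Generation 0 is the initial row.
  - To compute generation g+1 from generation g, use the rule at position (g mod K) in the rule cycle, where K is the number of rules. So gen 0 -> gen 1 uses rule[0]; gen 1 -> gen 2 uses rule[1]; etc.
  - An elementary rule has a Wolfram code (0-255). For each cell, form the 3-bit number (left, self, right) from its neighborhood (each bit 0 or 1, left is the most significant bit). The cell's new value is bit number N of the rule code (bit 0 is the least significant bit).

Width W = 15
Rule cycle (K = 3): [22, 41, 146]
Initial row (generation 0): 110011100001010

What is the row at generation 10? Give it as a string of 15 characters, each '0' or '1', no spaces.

Answer: 000000111111011

Derivation:
Gen 0: 110011100001010
Gen 1 (rule 22): 001100010011011
Gen 2 (rule 41): 101001000010110
Gen 3 (rule 146): 000110100100001
Gen 4 (rule 22): 001000111110011
Gen 5 (rule 41): 100010100000010
Gen 6 (rule 146): 010100010000101
Gen 7 (rule 22): 110110111001101
Gen 8 (rule 41): 101101100001010
Gen 9 (rule 146): 000000010010001
Gen 10 (rule 22): 000000111111011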